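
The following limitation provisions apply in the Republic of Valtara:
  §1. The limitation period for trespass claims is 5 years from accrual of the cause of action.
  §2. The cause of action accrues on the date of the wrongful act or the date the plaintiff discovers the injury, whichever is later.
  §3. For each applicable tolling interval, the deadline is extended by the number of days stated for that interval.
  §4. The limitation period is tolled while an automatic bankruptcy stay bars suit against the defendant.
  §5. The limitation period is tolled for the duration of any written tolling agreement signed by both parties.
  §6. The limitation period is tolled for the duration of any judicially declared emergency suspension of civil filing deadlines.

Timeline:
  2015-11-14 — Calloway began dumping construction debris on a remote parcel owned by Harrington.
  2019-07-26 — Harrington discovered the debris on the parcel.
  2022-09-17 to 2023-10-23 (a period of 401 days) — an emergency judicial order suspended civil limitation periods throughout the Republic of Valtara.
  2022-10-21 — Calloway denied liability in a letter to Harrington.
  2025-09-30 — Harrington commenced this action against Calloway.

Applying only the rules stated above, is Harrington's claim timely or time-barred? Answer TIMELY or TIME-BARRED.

The claim accrued on 2019-07-26 — the later of the 2015-11-14 act and the 2019-07-26 discovery.
Adding the 5 years base period to 2019-07-26 gives a deadline of 2024-07-26, before any tolling.
The emergency suspension of filing deadlines from 2022-09-17 to 2023-10-23 tolled the period for 401 days, extending the deadline to 2025-08-31.
None of the other events listed affects the running of the period under the stated rules.
Filing on 2025-09-30 missed the 2025-08-31 deadline — the action is time-barred.

TIME-BARRED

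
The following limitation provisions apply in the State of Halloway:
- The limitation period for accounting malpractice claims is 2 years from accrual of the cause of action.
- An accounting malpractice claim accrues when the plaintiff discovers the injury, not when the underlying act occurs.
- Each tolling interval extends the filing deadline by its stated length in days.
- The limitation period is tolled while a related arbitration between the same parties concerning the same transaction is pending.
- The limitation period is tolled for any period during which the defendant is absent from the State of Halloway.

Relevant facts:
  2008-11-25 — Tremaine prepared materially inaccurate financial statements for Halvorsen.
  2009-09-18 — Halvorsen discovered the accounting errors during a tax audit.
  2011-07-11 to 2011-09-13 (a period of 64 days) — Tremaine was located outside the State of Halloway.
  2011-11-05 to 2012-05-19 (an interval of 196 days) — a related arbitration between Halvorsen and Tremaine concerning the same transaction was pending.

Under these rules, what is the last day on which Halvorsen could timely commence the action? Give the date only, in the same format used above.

Under the discovery rule, the claim accrued on 2009-09-18, when Halvorsen discovered the injury — not on the 2008-11-25 date of the underlying act.
2 years from 2009-09-18 is 2011-09-18.
The defendant's absence from the jurisdiction from 2011-07-11 to 2011-09-13 tolled the period for 64 days, extending the deadline to 2011-11-21.
Because the pending related arbitration ran from 2011-11-05 to 2012-05-19, the deadline is extended by 196 days to 2012-06-04.

2012-06-04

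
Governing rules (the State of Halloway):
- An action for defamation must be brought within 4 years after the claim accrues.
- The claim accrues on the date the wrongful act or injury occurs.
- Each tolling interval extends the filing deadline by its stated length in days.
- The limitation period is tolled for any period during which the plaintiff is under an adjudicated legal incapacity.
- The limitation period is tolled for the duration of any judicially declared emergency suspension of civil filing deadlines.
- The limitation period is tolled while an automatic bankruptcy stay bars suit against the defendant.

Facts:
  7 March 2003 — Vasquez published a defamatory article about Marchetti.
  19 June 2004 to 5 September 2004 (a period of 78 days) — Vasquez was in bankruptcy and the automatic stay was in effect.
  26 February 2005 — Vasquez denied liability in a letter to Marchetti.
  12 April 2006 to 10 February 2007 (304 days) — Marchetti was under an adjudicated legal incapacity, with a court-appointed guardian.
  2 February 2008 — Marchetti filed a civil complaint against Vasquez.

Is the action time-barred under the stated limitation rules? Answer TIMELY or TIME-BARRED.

The claim accrued on 7 March 2003, the date of the act.
4 years from 7 March 2003 is 7 March 2007.
The automatic bankruptcy stay from 19 June 2004 to 5 September 2004 tolled the period for 78 days, extending the deadline to 24 May 2007.
The period was tolled for 304 days by the plaintiff's legal incapacity (12 April 2006 to 10 February 2007), pushing the deadline to 23 March 2008.
None of the other events listed affects the running of the period under the stated rules.
Marchetti filed on 2 February 2008, before the 23 March 2008 deadline, so the action is timely.

TIMELY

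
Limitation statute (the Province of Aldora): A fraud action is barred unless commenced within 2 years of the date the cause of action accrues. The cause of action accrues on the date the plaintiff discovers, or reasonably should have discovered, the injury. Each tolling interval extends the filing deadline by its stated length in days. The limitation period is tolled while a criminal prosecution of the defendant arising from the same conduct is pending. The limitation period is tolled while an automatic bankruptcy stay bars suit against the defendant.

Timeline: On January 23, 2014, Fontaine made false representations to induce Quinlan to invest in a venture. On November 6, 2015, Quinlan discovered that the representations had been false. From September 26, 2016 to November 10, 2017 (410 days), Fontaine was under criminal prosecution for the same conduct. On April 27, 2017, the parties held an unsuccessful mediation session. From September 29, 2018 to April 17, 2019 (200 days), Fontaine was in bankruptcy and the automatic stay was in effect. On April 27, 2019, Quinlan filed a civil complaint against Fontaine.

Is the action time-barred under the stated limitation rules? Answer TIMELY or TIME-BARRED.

The claim did not accrue until Quinlan discovered the injury on November 6, 2015; the January 23, 2014 act date does not start the clock under the stated rule.
Adding the 2 years base period to November 6, 2015 gives a deadline of November 6, 2017, before any tolling.
The pending criminal prosecution from September 26, 2016 to November 10, 2017 tolled the period for 410 days, extending the deadline to December 21, 2018.
The period was tolled for 200 days by the automatic bankruptcy stay (September 29, 2018 to April 17, 2019), pushing the deadline to July 9, 2019.
None of the other events listed affects the running of the period under the stated rules.
Filing on April 27, 2019 beat the July 9, 2019 deadline — the action is timely.

TIMELY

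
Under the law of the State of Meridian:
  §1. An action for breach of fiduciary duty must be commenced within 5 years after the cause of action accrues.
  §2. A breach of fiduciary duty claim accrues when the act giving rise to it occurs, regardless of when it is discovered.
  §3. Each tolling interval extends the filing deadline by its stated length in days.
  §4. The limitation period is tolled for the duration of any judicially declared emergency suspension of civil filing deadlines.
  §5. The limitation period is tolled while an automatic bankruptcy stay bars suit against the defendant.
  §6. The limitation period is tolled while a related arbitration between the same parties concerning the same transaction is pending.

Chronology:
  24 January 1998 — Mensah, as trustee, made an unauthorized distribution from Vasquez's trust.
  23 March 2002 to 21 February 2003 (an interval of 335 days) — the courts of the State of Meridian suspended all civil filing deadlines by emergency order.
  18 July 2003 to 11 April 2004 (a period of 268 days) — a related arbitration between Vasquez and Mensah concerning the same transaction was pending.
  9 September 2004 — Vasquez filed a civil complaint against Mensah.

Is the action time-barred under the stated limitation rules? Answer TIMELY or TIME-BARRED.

TIMELY

The cause of action accrued on 24 January 1998, the date of the act.
Adding the 5 years base period to 24 January 1998 gives a deadline of 24 January 2003, before any tolling.
The emergency suspension of filing deadlines from 23 March 2002 to 21 February 2003 tolled the period for 335 days, extending the deadline to 25 December 2003.
Because the pending related arbitration ran from 18 July 2003 to 11 April 2004, the deadline is extended by 268 days to 18 September 2004.
Filing on 9 September 2004 beat the 18 September 2004 deadline — the action is timely.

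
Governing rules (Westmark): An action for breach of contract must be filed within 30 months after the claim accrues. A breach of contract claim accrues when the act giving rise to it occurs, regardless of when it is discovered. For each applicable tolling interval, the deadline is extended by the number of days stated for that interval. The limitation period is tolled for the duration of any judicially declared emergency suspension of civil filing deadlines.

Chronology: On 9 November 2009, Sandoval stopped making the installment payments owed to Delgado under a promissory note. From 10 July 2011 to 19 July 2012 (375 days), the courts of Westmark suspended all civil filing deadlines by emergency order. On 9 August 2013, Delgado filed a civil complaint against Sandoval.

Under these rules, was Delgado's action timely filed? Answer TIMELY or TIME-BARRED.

TIME-BARRED

The claim accrued on 9 November 2009, the date of the act.
Adding the 30 months base period to 9 November 2009 gives a deadline of 9 May 2012, before any tolling.
The period was tolled for 375 days by the emergency suspension of filing deadlines (10 July 2011 to 19 July 2012), pushing the deadline to 19 May 2013.
Delgado filed on 9 August 2013, after the 19 May 2013 deadline, so the action is time-barred.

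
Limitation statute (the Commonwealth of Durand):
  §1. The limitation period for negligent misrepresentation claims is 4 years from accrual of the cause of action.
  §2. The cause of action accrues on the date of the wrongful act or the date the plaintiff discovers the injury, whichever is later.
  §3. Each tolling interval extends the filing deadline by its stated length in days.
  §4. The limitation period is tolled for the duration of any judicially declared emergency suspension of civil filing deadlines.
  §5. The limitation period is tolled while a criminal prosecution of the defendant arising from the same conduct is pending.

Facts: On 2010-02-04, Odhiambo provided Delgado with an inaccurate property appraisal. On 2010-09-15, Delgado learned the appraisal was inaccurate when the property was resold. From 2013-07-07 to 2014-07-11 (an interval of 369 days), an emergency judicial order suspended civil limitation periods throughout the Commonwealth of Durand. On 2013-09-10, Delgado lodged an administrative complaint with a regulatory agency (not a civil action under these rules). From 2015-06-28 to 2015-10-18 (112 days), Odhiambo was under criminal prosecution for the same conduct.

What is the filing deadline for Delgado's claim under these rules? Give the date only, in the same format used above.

2016-01-09

Taking the later of the act (2010-02-04) and discovery (2010-09-15), the claim accrued on 2010-09-15.
The untolled deadline — 4 years after 2010-09-15 — is 2014-09-15.
Because the emergency suspension of filing deadlines ran from 2013-07-07 to 2014-07-11, the deadline is extended by 369 days to 2015-09-19.
The period was tolled for 112 days by the pending criminal prosecution (2015-06-28 to 2015-10-18), pushing the deadline to 2016-01-09.
Nothing else in the chronology tolls or restarts the period.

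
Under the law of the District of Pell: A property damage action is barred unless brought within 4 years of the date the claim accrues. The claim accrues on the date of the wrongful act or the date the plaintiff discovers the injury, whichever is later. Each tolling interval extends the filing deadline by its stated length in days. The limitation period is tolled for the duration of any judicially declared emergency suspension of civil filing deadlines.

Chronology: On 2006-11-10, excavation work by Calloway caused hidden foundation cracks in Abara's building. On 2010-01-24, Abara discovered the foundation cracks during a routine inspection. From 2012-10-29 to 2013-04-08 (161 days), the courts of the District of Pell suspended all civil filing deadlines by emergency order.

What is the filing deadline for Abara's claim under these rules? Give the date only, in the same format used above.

Taking the later of the act (2006-11-10) and discovery (2010-01-24), the claim accrued on 2010-01-24.
4 years from 2010-01-24 is 2014-01-24.
The emergency suspension of filing deadlines from 2012-10-29 to 2013-04-08 tolled the period for 161 days, extending the deadline to 2014-07-04.

2014-07-04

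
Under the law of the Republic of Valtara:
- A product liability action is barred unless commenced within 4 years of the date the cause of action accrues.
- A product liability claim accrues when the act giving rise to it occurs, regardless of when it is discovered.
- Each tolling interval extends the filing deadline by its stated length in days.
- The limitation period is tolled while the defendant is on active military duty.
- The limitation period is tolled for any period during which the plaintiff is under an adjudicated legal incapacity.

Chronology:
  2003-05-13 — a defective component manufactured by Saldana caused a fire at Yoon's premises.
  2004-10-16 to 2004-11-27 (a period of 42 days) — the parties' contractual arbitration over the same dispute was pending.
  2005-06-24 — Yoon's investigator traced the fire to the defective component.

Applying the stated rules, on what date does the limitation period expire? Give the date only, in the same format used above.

Accrual is governed by the date of the act, so the period began to run on 2003-05-13; the later discovery on 2005-06-24 is irrelevant under the stated rule.
4 years from 2003-05-13 is 2007-05-13.
Although a pending arbitration ran from 2004-10-16 to 2004-11-27, the stated rules do not make that a tolling event, so it is disregarded.

2007-05-13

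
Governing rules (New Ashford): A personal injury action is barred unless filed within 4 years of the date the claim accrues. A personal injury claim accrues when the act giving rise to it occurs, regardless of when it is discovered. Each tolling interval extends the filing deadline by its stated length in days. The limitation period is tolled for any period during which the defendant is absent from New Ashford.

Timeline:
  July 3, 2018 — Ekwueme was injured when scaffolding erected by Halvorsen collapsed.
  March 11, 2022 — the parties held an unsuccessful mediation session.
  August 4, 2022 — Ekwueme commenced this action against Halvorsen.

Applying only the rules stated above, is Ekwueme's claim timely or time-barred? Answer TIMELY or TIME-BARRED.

The claim accrued on July 3, 2018, the date of the act.
Adding the 4 years base period to July 3, 2018 gives a deadline of July 3, 2022, before any tolling.
The other events in the timeline have no effect on the limitation period under the stated rules.
The August 4, 2022 filing falls after the July 3, 2022 deadline; the claim is time-barred.

TIME-BARRED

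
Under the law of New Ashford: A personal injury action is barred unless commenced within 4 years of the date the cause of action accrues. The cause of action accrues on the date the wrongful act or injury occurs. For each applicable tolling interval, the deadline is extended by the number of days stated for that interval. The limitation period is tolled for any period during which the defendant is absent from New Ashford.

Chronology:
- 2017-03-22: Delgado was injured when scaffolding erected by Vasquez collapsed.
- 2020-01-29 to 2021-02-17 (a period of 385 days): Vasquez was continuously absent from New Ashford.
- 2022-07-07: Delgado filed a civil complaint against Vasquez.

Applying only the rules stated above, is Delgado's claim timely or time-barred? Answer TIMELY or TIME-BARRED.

The cause of action accrued on 2017-03-22, the date of the act.
4 years from 2017-03-22 is 2021-03-22.
The defendant's absence from the jurisdiction from 2020-01-29 to 2021-02-17 tolled the period for 385 days, extending the deadline to 2022-04-11.
The 2022-07-07 filing falls after the 2022-04-11 deadline; the claim is time-barred.

TIME-BARRED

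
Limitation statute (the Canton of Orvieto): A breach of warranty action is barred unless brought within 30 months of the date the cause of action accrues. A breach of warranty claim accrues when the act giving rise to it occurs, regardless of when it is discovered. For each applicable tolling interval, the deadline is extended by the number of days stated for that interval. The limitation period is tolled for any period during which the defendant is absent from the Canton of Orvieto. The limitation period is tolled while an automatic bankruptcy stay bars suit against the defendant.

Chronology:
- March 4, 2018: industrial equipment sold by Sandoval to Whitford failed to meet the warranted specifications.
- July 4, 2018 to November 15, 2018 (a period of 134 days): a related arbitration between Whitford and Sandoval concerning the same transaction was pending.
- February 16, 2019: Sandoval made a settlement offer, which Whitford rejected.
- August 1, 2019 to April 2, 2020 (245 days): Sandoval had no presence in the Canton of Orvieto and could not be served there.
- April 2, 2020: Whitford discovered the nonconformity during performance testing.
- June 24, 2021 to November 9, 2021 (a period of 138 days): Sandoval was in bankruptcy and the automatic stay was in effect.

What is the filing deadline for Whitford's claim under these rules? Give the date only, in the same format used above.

Because the rule ties accrual to occurrence, the claim accrued on March 4, 2018, not on the April 2, 2020 discovery date.
Adding the 30 months base period to March 4, 2018 gives a deadline of September 4, 2020, before any tolling.
The defendant's absence from the jurisdiction from August 1, 2019 to April 2, 2020 tolled the period for 245 days, extending the deadline to May 7, 2021.
By the time the automatic bankruptcy stay began on June 24, 2021, the limitation period had already expired on May 7, 2021; that interval cannot revive it.
No stated provision tolls the period for a pending arbitration, so the interval from July 4, 2018 to November 15, 2018 has no effect on the deadline.
Nothing else in the chronology tolls or restarts the period.

May 7, 2021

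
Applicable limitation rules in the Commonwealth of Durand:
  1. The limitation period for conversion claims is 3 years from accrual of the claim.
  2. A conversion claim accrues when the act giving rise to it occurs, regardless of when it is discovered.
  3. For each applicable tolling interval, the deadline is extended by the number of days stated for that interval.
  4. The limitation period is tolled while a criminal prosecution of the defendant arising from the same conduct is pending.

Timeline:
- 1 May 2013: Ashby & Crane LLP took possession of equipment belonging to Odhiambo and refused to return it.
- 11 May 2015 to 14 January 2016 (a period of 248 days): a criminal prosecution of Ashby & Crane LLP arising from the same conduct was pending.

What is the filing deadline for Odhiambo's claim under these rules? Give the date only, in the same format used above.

The claim accrued on 1 May 2013, the date of the act.
The untolled deadline — 3 years after 1 May 2013 — is 1 May 2016.
Because the pending criminal prosecution ran from 11 May 2015 to 14 January 2016, the deadline is extended by 248 days to 4 January 2017.

4 January 2017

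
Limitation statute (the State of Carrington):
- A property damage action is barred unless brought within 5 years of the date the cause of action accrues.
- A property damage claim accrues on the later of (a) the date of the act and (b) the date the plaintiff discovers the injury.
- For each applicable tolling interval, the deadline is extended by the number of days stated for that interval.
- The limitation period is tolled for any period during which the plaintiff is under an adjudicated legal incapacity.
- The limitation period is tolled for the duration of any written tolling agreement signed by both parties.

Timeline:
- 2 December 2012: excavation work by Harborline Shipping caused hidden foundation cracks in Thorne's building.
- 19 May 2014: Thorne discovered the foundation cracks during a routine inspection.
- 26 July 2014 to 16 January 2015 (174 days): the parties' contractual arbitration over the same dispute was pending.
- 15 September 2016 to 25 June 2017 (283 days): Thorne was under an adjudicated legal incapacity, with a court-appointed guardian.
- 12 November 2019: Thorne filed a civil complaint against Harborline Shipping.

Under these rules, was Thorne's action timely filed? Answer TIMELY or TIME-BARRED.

Taking the later of the act (2 December 2012) and discovery (19 May 2014), the claim accrued on 19 May 2014.
5 years from 19 May 2014 is 19 May 2019.
The plaintiff's legal incapacity from 15 September 2016 to 25 June 2017 tolled the period for 283 days, extending the deadline to 26 February 2020.
The pending related arbitration from 26 July 2014 to 16 January 2015 does not toll the period, because no stated rule makes a pending arbitration a tolling event.
Thorne filed on 12 November 2019, before the 26 February 2020 deadline, so the action is timely.

TIMELY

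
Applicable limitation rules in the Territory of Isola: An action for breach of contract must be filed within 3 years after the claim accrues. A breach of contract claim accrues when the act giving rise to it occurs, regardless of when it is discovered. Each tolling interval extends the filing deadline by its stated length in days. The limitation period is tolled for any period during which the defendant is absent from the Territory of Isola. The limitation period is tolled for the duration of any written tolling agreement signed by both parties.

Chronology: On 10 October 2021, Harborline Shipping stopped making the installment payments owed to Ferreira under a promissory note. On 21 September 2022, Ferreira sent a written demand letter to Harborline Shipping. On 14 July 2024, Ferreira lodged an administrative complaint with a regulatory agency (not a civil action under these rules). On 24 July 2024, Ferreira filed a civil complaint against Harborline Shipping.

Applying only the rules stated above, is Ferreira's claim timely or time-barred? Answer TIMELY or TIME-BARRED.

The claim accrued on 10 October 2021, the date of the act.
3 years from 10 October 2021 is 10 October 2024.
The other events in the timeline have no effect on the limitation period under the stated rules.
Filing on 24 July 2024 beat the 10 October 2024 deadline — the action is timely.

TIMELY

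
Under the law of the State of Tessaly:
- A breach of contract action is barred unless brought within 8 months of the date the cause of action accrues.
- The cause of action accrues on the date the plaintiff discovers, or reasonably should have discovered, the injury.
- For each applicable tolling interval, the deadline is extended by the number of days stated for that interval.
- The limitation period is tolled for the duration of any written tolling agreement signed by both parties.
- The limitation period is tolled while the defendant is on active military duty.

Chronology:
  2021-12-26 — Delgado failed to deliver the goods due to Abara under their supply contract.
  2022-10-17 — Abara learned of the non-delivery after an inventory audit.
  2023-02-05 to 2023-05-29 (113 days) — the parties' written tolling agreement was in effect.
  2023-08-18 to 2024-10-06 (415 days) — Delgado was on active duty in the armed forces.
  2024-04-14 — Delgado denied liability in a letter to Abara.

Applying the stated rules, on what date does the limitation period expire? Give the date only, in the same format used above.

2024-11-26

Under the discovery rule, the claim accrued on 2022-10-17, when Abara discovered the injury — not on the 2021-12-26 date of the underlying act.
8 months from 2022-10-17 is 2023-06-17.
Because the written tolling agreement ran from 2023-02-05 to 2023-05-29, the deadline is extended by 113 days to 2023-10-08.
The defendant's active military service from 2023-08-18 to 2024-10-06 tolled the period for 415 days, extending the deadline to 2024-11-26.
The other events in the timeline have no effect on the limitation period under the stated rules.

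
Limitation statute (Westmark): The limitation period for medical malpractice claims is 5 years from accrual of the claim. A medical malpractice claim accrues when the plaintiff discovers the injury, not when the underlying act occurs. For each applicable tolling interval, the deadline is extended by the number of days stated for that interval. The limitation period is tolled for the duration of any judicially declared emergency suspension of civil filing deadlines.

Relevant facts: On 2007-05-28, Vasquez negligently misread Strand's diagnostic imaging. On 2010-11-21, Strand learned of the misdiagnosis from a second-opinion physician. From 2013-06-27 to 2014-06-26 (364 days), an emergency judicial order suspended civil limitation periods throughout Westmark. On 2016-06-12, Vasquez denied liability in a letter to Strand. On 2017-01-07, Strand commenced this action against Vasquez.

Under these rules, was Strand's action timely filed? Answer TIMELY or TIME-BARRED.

Under the discovery rule, the claim accrued on 2010-11-21, when Strand discovered the injury — not on the 2007-05-28 date of the underlying act.
Adding the 5 years base period to 2010-11-21 gives a deadline of 2015-11-21, before any tolling.
The emergency suspension of filing deadlines from 2013-06-27 to 2014-06-26 tolled the period for 364 days, extending the deadline to 2016-11-19.
None of the other events listed affects the running of the period under the stated rules.
Strand filed on 2017-01-07, after the 2016-11-19 deadline, so the action is time-barred.

TIME-BARRED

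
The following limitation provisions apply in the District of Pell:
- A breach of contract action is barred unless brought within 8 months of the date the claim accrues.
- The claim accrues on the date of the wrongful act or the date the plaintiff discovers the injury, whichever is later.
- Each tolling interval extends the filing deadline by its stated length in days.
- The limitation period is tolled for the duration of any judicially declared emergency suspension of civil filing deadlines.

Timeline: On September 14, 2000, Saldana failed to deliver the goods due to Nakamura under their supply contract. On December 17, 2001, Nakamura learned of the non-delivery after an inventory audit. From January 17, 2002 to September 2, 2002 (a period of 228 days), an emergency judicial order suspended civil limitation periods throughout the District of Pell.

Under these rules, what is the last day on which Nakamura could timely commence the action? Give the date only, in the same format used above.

April 2, 2003

The claim accrued on December 17, 2001 — the later of the September 14, 2000 act and the December 17, 2001 discovery.
The untolled deadline — 8 months after December 17, 2001 — is August 17, 2002.
Because the emergency suspension of filing deadlines ran from January 17, 2002 to September 2, 2002, the deadline is extended by 228 days to April 2, 2003.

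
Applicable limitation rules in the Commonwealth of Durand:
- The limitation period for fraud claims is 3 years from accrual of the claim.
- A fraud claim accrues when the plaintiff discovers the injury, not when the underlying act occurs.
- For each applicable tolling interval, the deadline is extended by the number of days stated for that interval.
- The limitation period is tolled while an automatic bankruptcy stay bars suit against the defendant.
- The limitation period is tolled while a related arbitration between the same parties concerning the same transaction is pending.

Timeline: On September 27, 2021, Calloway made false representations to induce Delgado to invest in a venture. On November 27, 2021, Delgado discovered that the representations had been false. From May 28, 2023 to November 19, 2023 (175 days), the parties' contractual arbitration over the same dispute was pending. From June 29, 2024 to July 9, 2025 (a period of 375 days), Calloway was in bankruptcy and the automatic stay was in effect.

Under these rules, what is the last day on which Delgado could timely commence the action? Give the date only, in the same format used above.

May 31, 2026

Under the discovery rule, the claim accrued on November 27, 2021, when Delgado discovered the injury — not on the September 27, 2021 date of the underlying act.
Adding the 3 years base period to November 27, 2021 gives a deadline of November 27, 2024, before any tolling.
The pending related arbitration from May 28, 2023 to November 19, 2023 tolled the period for 175 days, extending the deadline to May 21, 2025.
The automatic bankruptcy stay from June 29, 2024 to July 9, 2025 tolled the period for 375 days, extending the deadline to May 31, 2026.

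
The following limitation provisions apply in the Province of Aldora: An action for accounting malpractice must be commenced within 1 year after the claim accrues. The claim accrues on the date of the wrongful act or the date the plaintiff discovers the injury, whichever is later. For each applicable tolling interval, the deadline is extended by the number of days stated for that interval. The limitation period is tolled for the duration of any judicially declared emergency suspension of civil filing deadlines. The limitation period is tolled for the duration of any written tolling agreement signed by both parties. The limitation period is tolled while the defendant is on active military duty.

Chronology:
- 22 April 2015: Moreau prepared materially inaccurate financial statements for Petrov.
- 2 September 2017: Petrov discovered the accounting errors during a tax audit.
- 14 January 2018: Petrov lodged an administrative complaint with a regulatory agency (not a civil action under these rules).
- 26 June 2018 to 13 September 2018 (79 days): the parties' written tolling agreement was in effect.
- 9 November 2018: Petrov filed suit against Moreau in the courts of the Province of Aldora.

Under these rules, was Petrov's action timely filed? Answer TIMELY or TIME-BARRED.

TIMELY

Taking the later of the act (22 April 2015) and discovery (2 September 2017), the claim accrued on 2 September 2017.
Adding the 1 year base period to 2 September 2017 gives a deadline of 2 September 2018, before any tolling.
Because the written tolling agreement ran from 26 June 2018 to 13 September 2018, the deadline is extended by 79 days to 20 November 2018.
Nothing else in the chronology tolls or restarts the period.
Petrov filed on 9 November 2018, before the 20 November 2018 deadline, so the action is timely.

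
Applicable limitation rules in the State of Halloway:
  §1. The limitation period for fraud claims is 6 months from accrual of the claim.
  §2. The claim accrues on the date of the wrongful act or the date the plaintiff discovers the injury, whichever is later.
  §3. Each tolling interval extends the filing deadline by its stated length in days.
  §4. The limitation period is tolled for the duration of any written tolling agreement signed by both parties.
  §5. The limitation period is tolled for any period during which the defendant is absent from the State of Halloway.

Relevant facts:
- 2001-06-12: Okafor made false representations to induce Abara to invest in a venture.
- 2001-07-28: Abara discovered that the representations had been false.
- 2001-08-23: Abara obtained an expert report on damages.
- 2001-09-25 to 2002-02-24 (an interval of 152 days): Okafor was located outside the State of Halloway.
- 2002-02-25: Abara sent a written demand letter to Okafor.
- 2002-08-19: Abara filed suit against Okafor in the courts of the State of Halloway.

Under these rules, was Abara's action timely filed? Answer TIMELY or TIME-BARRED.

The claim accrued on 2001-07-28 — the later of the 2001-06-12 act and the 2001-07-28 discovery.
6 months from 2001-07-28 is 2002-01-28.
The period was tolled for 152 days by the defendant's absence from the jurisdiction (2001-09-25 to 2002-02-24), pushing the deadline to 2002-06-29.
Nothing else in the chronology tolls or restarts the period.
The 2002-08-19 filing falls after the 2002-06-29 deadline; the claim is time-barred.

TIME-BARRED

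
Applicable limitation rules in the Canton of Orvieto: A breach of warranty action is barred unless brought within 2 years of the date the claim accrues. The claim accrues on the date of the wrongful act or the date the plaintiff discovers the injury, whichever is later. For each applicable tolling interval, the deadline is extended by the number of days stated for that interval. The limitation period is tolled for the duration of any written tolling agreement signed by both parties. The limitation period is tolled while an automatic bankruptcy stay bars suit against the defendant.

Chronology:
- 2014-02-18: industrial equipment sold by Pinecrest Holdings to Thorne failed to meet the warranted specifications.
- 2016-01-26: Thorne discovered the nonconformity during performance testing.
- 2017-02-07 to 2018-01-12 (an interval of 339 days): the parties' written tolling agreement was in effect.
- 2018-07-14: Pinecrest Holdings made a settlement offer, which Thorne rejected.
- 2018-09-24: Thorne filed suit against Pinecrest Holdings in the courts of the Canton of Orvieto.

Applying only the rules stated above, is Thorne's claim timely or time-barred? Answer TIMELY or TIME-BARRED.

Taking the later of the act (2014-02-18) and discovery (2016-01-26), the claim accrued on 2016-01-26.
The untolled deadline — 2 years after 2016-01-26 — is 2018-01-26.
Because the written tolling agreement ran from 2017-02-07 to 2018-01-12, the deadline is extended by 339 days to 2018-12-31.
Nothing else in the chronology tolls or restarts the period.
Thorne filed on 2018-09-24, before the 2018-12-31 deadline, so the action is timely.

TIMELY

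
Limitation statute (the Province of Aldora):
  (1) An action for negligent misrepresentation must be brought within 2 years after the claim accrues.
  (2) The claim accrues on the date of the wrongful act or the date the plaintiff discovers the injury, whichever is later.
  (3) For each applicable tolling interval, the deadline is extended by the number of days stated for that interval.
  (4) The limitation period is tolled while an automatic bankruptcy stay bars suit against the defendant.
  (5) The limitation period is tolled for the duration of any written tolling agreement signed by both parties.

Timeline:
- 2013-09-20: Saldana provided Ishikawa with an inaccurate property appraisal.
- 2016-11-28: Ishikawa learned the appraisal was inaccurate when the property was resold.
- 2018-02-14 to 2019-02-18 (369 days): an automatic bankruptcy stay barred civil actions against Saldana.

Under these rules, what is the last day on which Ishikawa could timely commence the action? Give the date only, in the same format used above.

2019-12-02

Taking the later of the act (2013-09-20) and discovery (2016-11-28), the claim accrued on 2016-11-28.
Adding the 2 years base period to 2016-11-28 gives a deadline of 2018-11-28, before any tolling.
The period was tolled for 369 days by the automatic bankruptcy stay (2018-02-14 to 2019-02-18), pushing the deadline to 2019-12-02.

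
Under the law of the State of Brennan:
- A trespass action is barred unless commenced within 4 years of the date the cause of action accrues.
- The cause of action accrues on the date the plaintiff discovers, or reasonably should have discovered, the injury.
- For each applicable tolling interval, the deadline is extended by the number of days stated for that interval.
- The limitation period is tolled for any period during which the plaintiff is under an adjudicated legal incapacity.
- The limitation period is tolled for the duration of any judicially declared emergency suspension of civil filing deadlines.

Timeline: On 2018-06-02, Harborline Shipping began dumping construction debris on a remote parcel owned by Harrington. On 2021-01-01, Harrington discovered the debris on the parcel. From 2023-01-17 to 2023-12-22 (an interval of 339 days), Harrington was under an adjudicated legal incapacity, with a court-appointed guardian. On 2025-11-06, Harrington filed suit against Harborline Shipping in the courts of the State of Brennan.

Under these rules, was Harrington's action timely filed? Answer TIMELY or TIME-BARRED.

TIMELY

The claim did not accrue until Harrington discovered the injury on 2021-01-01; the 2018-06-02 act date does not start the clock under the stated rule.
Adding the 4 years base period to 2021-01-01 gives a deadline of 2025-01-01, before any tolling.
The plaintiff's legal incapacity from 2023-01-17 to 2023-12-22 tolled the period for 339 days, extending the deadline to 2025-12-06.
Harrington filed on 2025-11-06, before the 2025-12-06 deadline, so the action is timely.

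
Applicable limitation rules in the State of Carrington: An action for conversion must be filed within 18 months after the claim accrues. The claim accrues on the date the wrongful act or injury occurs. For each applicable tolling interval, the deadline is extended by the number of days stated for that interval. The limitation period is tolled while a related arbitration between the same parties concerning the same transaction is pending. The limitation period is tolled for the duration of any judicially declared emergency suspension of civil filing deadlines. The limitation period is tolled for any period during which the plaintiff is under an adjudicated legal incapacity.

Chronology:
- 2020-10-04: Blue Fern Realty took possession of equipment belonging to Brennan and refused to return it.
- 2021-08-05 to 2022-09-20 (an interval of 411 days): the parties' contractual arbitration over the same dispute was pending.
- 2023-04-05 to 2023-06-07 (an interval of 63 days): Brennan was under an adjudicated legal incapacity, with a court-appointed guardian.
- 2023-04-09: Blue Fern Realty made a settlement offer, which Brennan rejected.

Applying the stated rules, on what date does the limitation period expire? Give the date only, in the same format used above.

2023-07-22

The limitation period began to run on 2020-10-04.
The untolled deadline — 18 months after 2020-10-04 — is 2022-04-04.
Because the pending related arbitration ran from 2021-08-05 to 2022-09-20, the deadline is extended by 411 days to 2023-05-20.
The plaintiff's legal incapacity from 2023-04-05 to 2023-06-07 tolled the period for 63 days, extending the deadline to 2023-07-22.
None of the other events listed affects the running of the period under the stated rules.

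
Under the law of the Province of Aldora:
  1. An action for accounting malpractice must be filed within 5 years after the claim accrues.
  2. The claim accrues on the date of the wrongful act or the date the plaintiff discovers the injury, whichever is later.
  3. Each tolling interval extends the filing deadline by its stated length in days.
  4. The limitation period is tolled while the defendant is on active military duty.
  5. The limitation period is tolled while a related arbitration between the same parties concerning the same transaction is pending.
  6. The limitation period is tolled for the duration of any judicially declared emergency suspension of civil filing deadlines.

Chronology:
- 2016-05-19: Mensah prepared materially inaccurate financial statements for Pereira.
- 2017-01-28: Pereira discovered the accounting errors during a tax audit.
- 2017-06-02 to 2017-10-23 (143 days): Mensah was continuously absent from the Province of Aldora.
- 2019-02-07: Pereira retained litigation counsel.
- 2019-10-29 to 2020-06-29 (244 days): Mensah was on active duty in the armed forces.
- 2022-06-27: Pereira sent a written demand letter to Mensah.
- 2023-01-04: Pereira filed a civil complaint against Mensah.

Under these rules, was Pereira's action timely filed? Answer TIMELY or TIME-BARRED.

TIME-BARRED

The claim accrued on 2017-01-28 — the later of the 2016-05-19 act and the 2017-01-28 discovery.
Adding the 5 years base period to 2017-01-28 gives a deadline of 2022-01-28, before any tolling.
Because the defendant's active military service ran from 2019-10-29 to 2020-06-29, the deadline is extended by 244 days to 2022-09-29.
Although the defendant's absence ran from 2017-06-02 to 2017-10-23, the stated rules do not make that a tolling event, so it is disregarded.
Nothing else in the chronology tolls or restarts the period.
The 2023-01-04 filing falls after the 2022-09-29 deadline; the claim is time-barred.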